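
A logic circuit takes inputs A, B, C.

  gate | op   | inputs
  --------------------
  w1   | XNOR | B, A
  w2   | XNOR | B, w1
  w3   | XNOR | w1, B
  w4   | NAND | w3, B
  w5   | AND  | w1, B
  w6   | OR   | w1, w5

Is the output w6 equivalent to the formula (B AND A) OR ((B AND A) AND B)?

No

w1 = B XNOR A
w5 = w1 AND B = (B XNOR A) AND B
w6 = w1 OR w5 = (B XNOR A) OR ((B XNOR A) AND B)
At A=0, B=0, C=0: circuit gives 1, formula gives 0.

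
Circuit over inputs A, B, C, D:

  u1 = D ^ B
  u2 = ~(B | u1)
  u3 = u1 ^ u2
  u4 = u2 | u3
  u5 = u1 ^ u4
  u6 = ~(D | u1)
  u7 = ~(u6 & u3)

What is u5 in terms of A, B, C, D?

(D ^ B) ^ ((~(B | (D ^ B))) | ((D ^ B) ^ (~(B | (D ^ B)))))

u1 = D ^ B
u2 = ~(B | u1) = ~(B | (D ^ B))
u3 = u1 ^ u2 = (D ^ B) ^ (~(B | (D ^ B)))
u4 = u2 | u3 = (~(B | (D ^ B))) | ((D ^ B) ^ (~(B | (D ^ B))))
u5 = u1 ^ u4 = (D ^ B) ^ ((~(B | (D ^ B))) | ((D ^ B) ^ (~(B | (D ^ B)))))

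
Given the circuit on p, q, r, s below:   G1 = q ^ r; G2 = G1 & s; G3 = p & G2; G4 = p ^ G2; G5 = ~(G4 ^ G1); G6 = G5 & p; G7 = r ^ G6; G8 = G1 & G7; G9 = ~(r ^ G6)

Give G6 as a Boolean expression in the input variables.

(~((p ^ ((q ^ r) & s)) ^ (q ^ r))) & p

G1 = q ^ r
G2 = G1 & s = (q ^ r) & s
G4 = p ^ G2 = p ^ ((q ^ r) & s)
G5 = ~(G4 ^ G1) = ~((p ^ ((q ^ r) & s)) ^ (q ^ r))
G6 = G5 & p = (~((p ^ ((q ^ r) & s)) ^ (q ^ r))) & p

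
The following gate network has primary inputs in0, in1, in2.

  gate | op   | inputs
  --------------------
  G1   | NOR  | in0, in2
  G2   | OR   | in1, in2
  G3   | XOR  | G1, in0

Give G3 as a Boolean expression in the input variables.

(in0 NOR in2) XOR in0

G1 = in0 NOR in2
G3 = G1 XOR in0 = (in0 NOR in2) XOR in0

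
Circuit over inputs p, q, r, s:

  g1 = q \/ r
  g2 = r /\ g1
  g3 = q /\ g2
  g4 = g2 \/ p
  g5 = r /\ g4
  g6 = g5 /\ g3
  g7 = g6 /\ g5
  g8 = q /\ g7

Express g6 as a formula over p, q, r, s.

(r /\ ((r /\ (q \/ r)) \/ p)) /\ (q /\ (r /\ (q \/ r)))

g1 = q \/ r
g2 = r /\ g1 = r /\ (q \/ r)
g3 = q /\ g2 = q /\ (r /\ (q \/ r))
g4 = g2 \/ p = (r /\ (q \/ r)) \/ p
g5 = r /\ g4 = r /\ ((r /\ (q \/ r)) \/ p)
g6 = g5 /\ g3 = (r /\ ((r /\ (q \/ r)) \/ p)) /\ (q /\ (r /\ (q \/ r)))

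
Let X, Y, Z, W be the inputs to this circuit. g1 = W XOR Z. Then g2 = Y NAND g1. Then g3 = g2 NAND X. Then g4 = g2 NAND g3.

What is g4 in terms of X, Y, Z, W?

g1 = W XOR Z
g2 = Y NAND g1 = Y NAND (W XOR Z)
g3 = g2 NAND X = (Y NAND (W XOR Z)) NAND X
g4 = g2 NAND g3 = (Y NAND (W XOR Z)) NAND ((Y NAND (W XOR Z)) NAND X)

(Y NAND (W XOR Z)) NAND ((Y NAND (W XOR Z)) NAND X)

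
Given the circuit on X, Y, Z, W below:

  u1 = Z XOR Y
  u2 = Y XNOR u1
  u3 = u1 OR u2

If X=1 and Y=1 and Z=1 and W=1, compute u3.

0

u1 = 1 XOR 1 = 0
u2 = 1 XNOR 0 = 0
u3 = 0 OR 0 = 0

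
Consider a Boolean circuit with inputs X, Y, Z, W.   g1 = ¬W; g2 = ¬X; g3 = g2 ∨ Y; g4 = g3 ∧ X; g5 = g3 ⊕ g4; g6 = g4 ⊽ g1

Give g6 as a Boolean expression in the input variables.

((¬X ∨ Y) ∧ X) ⊽ ¬W

g1 = ¬W
g2 = ¬X
g3 = g2 ∨ Y = ¬X ∨ Y
g4 = g3 ∧ X = (¬X ∨ Y) ∧ X
g6 = g4 ⊽ g1 = ((¬X ∨ Y) ∧ X) ⊽ ¬W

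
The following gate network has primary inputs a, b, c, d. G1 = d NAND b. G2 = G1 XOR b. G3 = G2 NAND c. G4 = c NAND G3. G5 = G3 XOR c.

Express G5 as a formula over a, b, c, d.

G1 = d NAND b
G2 = G1 XOR b = (d NAND b) XOR b
G3 = G2 NAND c = ((d NAND b) XOR b) NAND c
G5 = G3 XOR c = (((d NAND b) XOR b) NAND c) XOR c

(((d NAND b) XOR b) NAND c) XOR c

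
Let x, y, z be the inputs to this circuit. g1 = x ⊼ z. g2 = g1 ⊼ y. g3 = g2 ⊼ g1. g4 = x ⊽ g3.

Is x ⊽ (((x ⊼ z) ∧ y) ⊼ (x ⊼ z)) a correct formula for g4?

g1 = x ⊼ z
g2 = g1 ⊼ y = (x ⊼ z) ⊼ y
g3 = g2 ⊼ g1 = ((x ⊼ z) ⊼ y) ⊼ (x ⊼ z)
g4 = x ⊽ g3 = x ⊽ (((x ⊼ z) ⊼ y) ⊼ (x ⊼ z))
At x=0, y=0, z=0: circuit gives 1, formula gives 0.

No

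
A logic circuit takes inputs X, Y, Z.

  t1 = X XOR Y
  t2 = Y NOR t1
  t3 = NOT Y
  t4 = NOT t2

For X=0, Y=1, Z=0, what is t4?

1

t1 = 0 XOR 1 = 1
t2 = 1 NOR 1 = 0
t4 = NOT 0 = 1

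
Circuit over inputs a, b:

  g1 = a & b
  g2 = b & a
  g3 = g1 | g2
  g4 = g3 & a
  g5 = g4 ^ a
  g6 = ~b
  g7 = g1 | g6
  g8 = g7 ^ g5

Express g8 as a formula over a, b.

((a & b) | ~b) ^ ((((a & b) | (b & a)) & a) ^ a)

g1 = a & b
g2 = b & a
g3 = g1 | g2 = (a & b) | (b & a)
g4 = g3 & a = ((a & b) | (b & a)) & a
g5 = g4 ^ a = (((a & b) | (b & a)) & a) ^ a
g6 = ~b
g7 = g1 | g6 = (a & b) | ~b
g8 = g7 ^ g5 = ((a & b) | ~b) ^ ((((a & b) | (b & a)) & a) ^ a)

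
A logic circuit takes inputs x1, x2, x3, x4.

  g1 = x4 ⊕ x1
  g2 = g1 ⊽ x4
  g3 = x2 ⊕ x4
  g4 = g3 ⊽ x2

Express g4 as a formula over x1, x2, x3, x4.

g3 = x2 ⊕ x4
g4 = g3 ⊽ x2 = (x2 ⊕ x4) ⊽ x2

(x2 ⊕ x4) ⊽ x2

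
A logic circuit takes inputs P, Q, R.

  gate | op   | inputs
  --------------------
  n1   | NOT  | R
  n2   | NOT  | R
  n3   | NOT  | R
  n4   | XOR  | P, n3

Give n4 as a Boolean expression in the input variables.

P XOR NOT R

n3 = NOT R
n4 = P XOR n3 = P XOR NOT R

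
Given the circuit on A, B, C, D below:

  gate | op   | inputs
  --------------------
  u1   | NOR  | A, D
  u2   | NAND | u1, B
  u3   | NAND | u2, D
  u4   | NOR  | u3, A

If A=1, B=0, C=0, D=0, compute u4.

0

u1 = 1 NOR 0 = 0
u2 = 0 NAND 0 = 1
u3 = 1 NAND 0 = 1
u4 = 1 NOR 1 = 0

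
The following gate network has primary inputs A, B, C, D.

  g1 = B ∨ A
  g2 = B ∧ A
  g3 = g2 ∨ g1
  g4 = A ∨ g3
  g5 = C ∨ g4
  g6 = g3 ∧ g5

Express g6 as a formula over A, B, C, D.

((B ∧ A) ∨ (B ∨ A)) ∧ (C ∨ (A ∨ ((B ∧ A) ∨ (B ∨ A))))

g1 = B ∨ A
g2 = B ∧ A
g3 = g2 ∨ g1 = (B ∧ A) ∨ (B ∨ A)
g4 = A ∨ g3 = A ∨ ((B ∧ A) ∨ (B ∨ A))
g5 = C ∨ g4 = C ∨ (A ∨ ((B ∧ A) ∨ (B ∨ A)))
g6 = g3 ∧ g5 = ((B ∧ A) ∨ (B ∨ A)) ∧ (C ∨ (A ∨ ((B ∧ A) ∨ (B ∨ A))))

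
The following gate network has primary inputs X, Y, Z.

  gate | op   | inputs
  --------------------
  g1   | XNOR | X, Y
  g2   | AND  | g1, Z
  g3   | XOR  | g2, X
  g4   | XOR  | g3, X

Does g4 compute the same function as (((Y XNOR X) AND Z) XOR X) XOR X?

g1 = X XNOR Y
g2 = g1 AND Z = (X XNOR Y) AND Z
g3 = g2 XOR X = ((X XNOR Y) AND Z) XOR X
g4 = g3 XOR X = (((X XNOR Y) AND Z) XOR X) XOR X
At X=0, Y=0, Z=0: circuit gives 0, formula gives 0.
At X=0, Y=0, Z=1: circuit gives 1, formula gives 1.
Agrees on all 8 inputs.

Yes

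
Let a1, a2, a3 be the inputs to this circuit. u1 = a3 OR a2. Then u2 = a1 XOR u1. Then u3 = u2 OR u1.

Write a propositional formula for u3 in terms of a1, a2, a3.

(a1 XOR (a3 OR a2)) OR (a3 OR a2)

u1 = a3 OR a2
u2 = a1 XOR u1 = a1 XOR (a3 OR a2)
u3 = u2 OR u1 = (a1 XOR (a3 OR a2)) OR (a3 OR a2)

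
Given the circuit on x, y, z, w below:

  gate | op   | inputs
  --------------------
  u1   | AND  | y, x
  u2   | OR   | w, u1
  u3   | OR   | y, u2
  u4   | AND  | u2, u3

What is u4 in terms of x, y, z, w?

(w OR (y AND x)) AND (y OR (w OR (y AND x)))

u1 = y AND x
u2 = w OR u1 = w OR (y AND x)
u3 = y OR u2 = y OR (w OR (y AND x))
u4 = u2 AND u3 = (w OR (y AND x)) AND (y OR (w OR (y AND x)))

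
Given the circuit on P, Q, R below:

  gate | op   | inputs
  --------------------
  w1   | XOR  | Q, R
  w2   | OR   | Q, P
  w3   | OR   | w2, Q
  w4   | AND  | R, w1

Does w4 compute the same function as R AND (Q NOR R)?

No

w1 = Q XOR R
w4 = R AND w1 = R AND (Q XOR R)
At P=0, Q=0, R=1: circuit gives 1, formula gives 0.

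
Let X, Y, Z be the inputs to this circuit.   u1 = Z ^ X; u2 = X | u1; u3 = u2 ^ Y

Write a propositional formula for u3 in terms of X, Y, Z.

(X | (Z ^ X)) ^ Y

u1 = Z ^ X
u2 = X | u1 = X | (Z ^ X)
u3 = u2 ^ Y = (X | (Z ^ X)) ^ Y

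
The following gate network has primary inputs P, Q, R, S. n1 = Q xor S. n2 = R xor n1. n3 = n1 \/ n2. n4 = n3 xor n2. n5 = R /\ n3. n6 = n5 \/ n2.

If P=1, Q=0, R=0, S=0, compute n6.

n1 = 0 xor 0 = 0
n2 = 0 xor 0 = 0
n3 = 0 \/ 0 = 0
n5 = 0 /\ 0 = 0
n6 = 0 \/ 0 = 0

0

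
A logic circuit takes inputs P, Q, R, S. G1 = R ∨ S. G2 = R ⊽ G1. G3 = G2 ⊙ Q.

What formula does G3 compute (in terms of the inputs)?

G1 = R ∨ S
G2 = R ⊽ G1 = R ⊽ (R ∨ S)
G3 = G2 ⊙ Q = (R ⊽ (R ∨ S)) ⊙ Q

(R ⊽ (R ∨ S)) ⊙ Q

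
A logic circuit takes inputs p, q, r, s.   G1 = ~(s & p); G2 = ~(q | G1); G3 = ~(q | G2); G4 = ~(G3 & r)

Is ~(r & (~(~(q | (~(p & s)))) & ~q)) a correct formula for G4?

Yes

G1 = ~(s & p)
G2 = ~(q | G1) = ~(q | (~(s & p)))
G3 = ~(q | G2) = ~(q | (~(q | (~(s & p)))))
G4 = ~(G3 & r) = ~((~(q | (~(q | (~(s & p)))))) & r)
At p=0, q=0, r=1, s=0: circuit gives 0, formula gives 0.
At p=0, q=0, r=0, s=0: circuit gives 1, formula gives 1.
Agrees on all 16 inputs.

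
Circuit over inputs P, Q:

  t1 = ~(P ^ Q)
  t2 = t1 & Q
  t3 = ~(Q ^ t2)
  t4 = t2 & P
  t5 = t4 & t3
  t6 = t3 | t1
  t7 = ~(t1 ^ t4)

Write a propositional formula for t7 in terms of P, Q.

~((~(P ^ Q)) ^ (((~(P ^ Q)) & Q) & P))

t1 = ~(P ^ Q)
t2 = t1 & Q = (~(P ^ Q)) & Q
t4 = t2 & P = ((~(P ^ Q)) & Q) & P
t7 = ~(t1 ^ t4) = ~((~(P ^ Q)) ^ (((~(P ^ Q)) & Q) & P))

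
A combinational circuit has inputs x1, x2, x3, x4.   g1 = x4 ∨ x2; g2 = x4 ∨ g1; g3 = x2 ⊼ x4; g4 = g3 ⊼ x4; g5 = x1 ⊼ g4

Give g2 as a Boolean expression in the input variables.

x4 ∨ (x4 ∨ x2)

g1 = x4 ∨ x2
g2 = x4 ∨ g1 = x4 ∨ (x4 ∨ x2)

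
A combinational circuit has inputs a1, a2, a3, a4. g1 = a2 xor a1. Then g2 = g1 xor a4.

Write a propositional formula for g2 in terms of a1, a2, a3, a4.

(a2 xor a1) xor a4

g1 = a2 xor a1
g2 = g1 xor a4 = (a2 xor a1) xor a4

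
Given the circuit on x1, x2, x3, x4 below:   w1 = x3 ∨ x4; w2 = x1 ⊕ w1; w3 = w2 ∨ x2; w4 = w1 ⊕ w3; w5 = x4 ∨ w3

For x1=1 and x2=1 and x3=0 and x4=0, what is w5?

1

w1 = 0 ∨ 0 = 0
w2 = 1 ⊕ 0 = 1
w3 = 1 ∨ 1 = 1
w5 = 0 ∨ 1 = 1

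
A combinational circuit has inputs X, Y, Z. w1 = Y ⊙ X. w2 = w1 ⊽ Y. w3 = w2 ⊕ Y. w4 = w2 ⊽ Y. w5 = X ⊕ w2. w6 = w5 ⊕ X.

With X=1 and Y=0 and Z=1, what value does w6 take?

1

w1 = 0 ⊙ 1 = 0
w2 = 0 ⊽ 0 = 1
w5 = 1 ⊕ 1 = 0
w6 = 0 ⊕ 1 = 1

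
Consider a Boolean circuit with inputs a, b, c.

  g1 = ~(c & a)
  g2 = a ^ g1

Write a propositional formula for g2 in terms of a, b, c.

g1 = ~(c & a)
g2 = a ^ g1 = a ^ (~(c & a))

a ^ (~(c & a))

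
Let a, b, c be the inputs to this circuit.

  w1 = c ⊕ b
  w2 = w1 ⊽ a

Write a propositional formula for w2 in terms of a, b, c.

(c ⊕ b) ⊽ a

w1 = c ⊕ b
w2 = w1 ⊽ a = (c ⊕ b) ⊽ a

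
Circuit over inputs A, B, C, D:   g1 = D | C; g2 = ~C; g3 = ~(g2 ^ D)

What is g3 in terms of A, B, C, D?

~(~C ^ D)

g2 = ~C
g3 = ~(g2 ^ D) = ~(~C ^ D)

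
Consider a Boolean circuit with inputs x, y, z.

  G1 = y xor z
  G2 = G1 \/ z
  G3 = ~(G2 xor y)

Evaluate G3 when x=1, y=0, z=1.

0

G1 = 0 xor 1 = 1
G2 = 1 \/ 1 = 1
G3 = ~(1 xor 0) = 0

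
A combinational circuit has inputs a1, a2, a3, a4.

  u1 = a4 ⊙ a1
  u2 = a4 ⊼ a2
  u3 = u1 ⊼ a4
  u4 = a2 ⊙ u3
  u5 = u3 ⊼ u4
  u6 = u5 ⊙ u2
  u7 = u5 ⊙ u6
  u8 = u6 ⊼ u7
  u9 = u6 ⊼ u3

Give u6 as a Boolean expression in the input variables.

(((a4 ⊙ a1) ⊼ a4) ⊼ (a2 ⊙ ((a4 ⊙ a1) ⊼ a4))) ⊙ (a4 ⊼ a2)

u1 = a4 ⊙ a1
u2 = a4 ⊼ a2
u3 = u1 ⊼ a4 = (a4 ⊙ a1) ⊼ a4
u4 = a2 ⊙ u3 = a2 ⊙ ((a4 ⊙ a1) ⊼ a4)
u5 = u3 ⊼ u4 = ((a4 ⊙ a1) ⊼ a4) ⊼ (a2 ⊙ ((a4 ⊙ a1) ⊼ a4))
u6 = u5 ⊙ u2 = (((a4 ⊙ a1) ⊼ a4) ⊼ (a2 ⊙ ((a4 ⊙ a1) ⊼ a4))) ⊙ (a4 ⊼ a2)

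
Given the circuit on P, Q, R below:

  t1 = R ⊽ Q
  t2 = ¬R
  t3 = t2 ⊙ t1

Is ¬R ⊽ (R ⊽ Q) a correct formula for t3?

No

t1 = R ⊽ Q
t2 = ¬R
t3 = t2 ⊙ t1 = ¬R ⊙ (R ⊽ Q)
At P=0, Q=0, R=0: circuit gives 1, formula gives 0.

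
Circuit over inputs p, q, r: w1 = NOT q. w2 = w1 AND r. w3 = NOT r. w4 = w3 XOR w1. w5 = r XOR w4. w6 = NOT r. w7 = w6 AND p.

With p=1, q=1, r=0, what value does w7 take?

1

w6 = NOT 0 = 1
w7 = 1 AND 1 = 1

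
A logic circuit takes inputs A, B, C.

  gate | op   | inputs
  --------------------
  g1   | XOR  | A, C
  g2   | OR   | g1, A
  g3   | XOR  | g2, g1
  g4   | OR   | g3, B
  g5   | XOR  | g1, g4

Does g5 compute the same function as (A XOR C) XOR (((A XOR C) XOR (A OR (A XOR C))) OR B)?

Yes

g1 = A XOR C
g2 = g1 OR A = (A XOR C) OR A
g3 = g2 XOR g1 = ((A XOR C) OR A) XOR (A XOR C)
g4 = g3 OR B = (((A XOR C) OR A) XOR (A XOR C)) OR B
g5 = g1 XOR g4 = (A XOR C) XOR ((((A XOR C) OR A) XOR (A XOR C)) OR B)
At A=0, B=0, C=0: circuit gives 0, formula gives 0.
At A=0, B=0, C=1: circuit gives 1, formula gives 1.
Agrees on all 8 inputs.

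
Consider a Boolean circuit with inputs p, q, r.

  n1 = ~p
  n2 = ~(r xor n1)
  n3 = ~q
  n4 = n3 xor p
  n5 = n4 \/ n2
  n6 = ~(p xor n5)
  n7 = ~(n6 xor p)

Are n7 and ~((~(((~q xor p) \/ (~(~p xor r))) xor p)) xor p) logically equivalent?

n1 = ~p
n2 = ~(r xor n1) = ~(r xor ~p)
n3 = ~q
n4 = n3 xor p = ~q xor p
n5 = n4 \/ n2 = (~q xor p) \/ (~(r xor ~p))
n6 = ~(p xor n5) = ~(p xor ((~q xor p) \/ (~(r xor ~p))))
n7 = ~(n6 xor p) = ~((~(p xor ((~q xor p) \/ (~(r xor ~p))))) xor p)
At p=0, q=1, r=0: circuit gives 0, formula gives 0.
At p=0, q=0, r=0: circuit gives 1, formula gives 1.
Agrees on all 8 inputs.

Yes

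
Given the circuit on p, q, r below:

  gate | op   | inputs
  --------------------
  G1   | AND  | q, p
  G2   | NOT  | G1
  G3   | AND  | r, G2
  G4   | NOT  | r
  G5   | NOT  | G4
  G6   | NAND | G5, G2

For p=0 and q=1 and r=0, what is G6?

G1 = 1 AND 0 = 0
G2 = NOT 0 = 1
G4 = NOT 0 = 1
G5 = NOT 1 = 0
G6 = 0 NAND 1 = 1

1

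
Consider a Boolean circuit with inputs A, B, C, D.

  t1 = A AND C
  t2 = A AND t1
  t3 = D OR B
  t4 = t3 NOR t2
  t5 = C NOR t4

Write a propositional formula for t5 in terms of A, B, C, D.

C NOR ((D OR B) NOR (A AND (A AND C)))

t1 = A AND C
t2 = A AND t1 = A AND (A AND C)
t3 = D OR B
t4 = t3 NOR t2 = (D OR B) NOR (A AND (A AND C))
t5 = C NOR t4 = C NOR ((D OR B) NOR (A AND (A AND C)))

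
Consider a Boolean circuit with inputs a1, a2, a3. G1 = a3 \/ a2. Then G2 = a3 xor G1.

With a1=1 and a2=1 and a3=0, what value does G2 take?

G1 = 0 \/ 1 = 1
G2 = 0 xor 1 = 1

1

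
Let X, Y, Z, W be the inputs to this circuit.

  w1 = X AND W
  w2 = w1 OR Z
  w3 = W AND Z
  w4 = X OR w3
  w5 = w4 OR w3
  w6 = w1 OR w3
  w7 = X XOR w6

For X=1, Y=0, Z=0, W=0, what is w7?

1

w1 = 1 AND 0 = 0
w3 = 0 AND 0 = 0
w6 = 0 OR 0 = 0
w7 = 1 XOR 0 = 1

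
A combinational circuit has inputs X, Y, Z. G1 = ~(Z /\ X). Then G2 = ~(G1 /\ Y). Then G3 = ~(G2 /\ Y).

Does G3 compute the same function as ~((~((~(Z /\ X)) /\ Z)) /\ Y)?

G1 = ~(Z /\ X)
G2 = ~(G1 /\ Y) = ~((~(Z /\ X)) /\ Y)
G3 = ~(G2 /\ Y) = ~((~((~(Z /\ X)) /\ Y)) /\ Y)
At X=0, Y=1, Z=0: circuit gives 1, formula gives 0.

No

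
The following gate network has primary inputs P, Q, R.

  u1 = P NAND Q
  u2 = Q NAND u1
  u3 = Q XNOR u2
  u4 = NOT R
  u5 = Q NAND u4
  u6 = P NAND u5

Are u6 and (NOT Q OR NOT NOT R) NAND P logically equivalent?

Yes

u4 = NOT R
u5 = Q NAND u4 = Q NAND NOT R
u6 = P NAND u5 = P NAND (Q NAND NOT R)
At P=1, Q=0, R=0: circuit gives 0, formula gives 0.
At P=0, Q=0, R=0: circuit gives 1, formula gives 1.
Agrees on all 8 inputs.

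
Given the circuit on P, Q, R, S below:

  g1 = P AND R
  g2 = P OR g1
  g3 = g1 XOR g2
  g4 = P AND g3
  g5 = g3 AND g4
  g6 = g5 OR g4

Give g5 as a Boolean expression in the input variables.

g1 = P AND R
g2 = P OR g1 = P OR (P AND R)
g3 = g1 XOR g2 = (P AND R) XOR (P OR (P AND R))
g4 = P AND g3 = P AND ((P AND R) XOR (P OR (P AND R)))
g5 = g3 AND g4 = ((P AND R) XOR (P OR (P AND R))) AND (P AND ((P AND R) XOR (P OR (P AND R))))

((P AND R) XOR (P OR (P AND R))) AND (P AND ((P AND R) XOR (P OR (P AND R))))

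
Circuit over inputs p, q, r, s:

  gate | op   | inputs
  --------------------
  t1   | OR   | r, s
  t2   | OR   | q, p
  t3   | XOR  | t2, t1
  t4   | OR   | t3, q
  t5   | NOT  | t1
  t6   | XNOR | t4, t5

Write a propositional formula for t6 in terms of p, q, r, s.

t1 = r OR s
t2 = q OR p
t3 = t2 XOR t1 = (q OR p) XOR (r OR s)
t4 = t3 OR q = ((q OR p) XOR (r OR s)) OR q
t5 = NOT t1 = NOT (r OR s)
t6 = t4 XNOR t5 = (((q OR p) XOR (r OR s)) OR q) XNOR NOT (r OR s)

(((q OR p) XOR (r OR s)) OR q) XNOR NOT (r OR s)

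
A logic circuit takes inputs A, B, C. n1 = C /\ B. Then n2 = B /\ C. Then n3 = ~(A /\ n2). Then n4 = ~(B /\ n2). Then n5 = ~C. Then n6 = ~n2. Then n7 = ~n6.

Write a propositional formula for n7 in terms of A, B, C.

~~(B /\ C)

n2 = B /\ C
n6 = ~n2 = ~(B /\ C)
n7 = ~n6 = ~~(B /\ C)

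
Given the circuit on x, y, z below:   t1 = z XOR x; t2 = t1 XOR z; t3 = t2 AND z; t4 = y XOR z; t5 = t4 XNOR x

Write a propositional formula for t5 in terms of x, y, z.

t4 = y XOR z
t5 = t4 XNOR x = (y XOR z) XNOR x

(y XOR z) XNOR x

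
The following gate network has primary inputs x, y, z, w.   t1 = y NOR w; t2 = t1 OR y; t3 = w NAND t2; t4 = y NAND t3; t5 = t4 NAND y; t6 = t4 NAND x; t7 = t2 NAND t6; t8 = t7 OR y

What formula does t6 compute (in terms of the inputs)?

(y NAND (w NAND ((y NOR w) OR y))) NAND x

t1 = y NOR w
t2 = t1 OR y = (y NOR w) OR y
t3 = w NAND t2 = w NAND ((y NOR w) OR y)
t4 = y NAND t3 = y NAND (w NAND ((y NOR w) OR y))
t6 = t4 NAND x = (y NAND (w NAND ((y NOR w) OR y))) NAND x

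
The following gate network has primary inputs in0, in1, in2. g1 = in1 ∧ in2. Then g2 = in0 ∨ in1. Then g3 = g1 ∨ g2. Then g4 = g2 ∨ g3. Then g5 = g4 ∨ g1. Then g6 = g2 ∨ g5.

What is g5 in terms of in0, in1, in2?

g1 = in1 ∧ in2
g2 = in0 ∨ in1
g3 = g1 ∨ g2 = (in1 ∧ in2) ∨ (in0 ∨ in1)
g4 = g2 ∨ g3 = (in0 ∨ in1) ∨ ((in1 ∧ in2) ∨ (in0 ∨ in1))
g5 = g4 ∨ g1 = ((in0 ∨ in1) ∨ ((in1 ∧ in2) ∨ (in0 ∨ in1))) ∨ (in1 ∧ in2)

((in0 ∨ in1) ∨ ((in1 ∧ in2) ∨ (in0 ∨ in1))) ∨ (in1 ∧ in2)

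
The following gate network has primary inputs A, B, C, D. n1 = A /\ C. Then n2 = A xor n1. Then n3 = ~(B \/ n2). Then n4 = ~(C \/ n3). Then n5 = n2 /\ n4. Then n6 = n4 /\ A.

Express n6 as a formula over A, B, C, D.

n1 = A /\ C
n2 = A xor n1 = A xor (A /\ C)
n3 = ~(B \/ n2) = ~(B \/ (A xor (A /\ C)))
n4 = ~(C \/ n3) = ~(C \/ (~(B \/ (A xor (A /\ C)))))
n6 = n4 /\ A = (~(C \/ (~(B \/ (A xor (A /\ C)))))) /\ A

(~(C \/ (~(B \/ (A xor (A /\ C)))))) /\ A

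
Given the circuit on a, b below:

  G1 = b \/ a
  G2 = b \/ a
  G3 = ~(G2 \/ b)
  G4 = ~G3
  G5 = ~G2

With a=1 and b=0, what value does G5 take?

G2 = 0 \/ 1 = 1
G5 = ~1 = 0

0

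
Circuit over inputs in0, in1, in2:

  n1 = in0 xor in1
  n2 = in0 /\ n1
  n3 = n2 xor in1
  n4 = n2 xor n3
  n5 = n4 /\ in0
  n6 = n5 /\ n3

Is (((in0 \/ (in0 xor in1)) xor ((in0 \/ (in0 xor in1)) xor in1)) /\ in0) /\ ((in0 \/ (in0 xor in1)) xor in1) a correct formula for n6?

n1 = in0 xor in1
n2 = in0 /\ n1 = in0 /\ (in0 xor in1)
n3 = n2 xor in1 = (in0 /\ (in0 xor in1)) xor in1
n4 = n2 xor n3 = (in0 /\ (in0 xor in1)) xor ((in0 /\ (in0 xor in1)) xor in1)
n5 = n4 /\ in0 = ((in0 /\ (in0 xor in1)) xor ((in0 /\ (in0 xor in1)) xor in1)) /\ in0
n6 = n5 /\ n3 = (((in0 /\ (in0 xor in1)) xor ((in0 /\ (in0 xor in1)) xor in1)) /\ in0) /\ ((in0 /\ (in0 xor in1)) xor in1)
At in0=1, in1=1, in2=0: circuit gives 1, formula gives 0.

No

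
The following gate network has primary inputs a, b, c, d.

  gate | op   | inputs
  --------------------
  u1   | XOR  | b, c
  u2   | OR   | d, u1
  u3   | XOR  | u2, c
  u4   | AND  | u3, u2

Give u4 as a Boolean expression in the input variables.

((d OR (b XOR c)) XOR c) AND (d OR (b XOR c))

u1 = b XOR c
u2 = d OR u1 = d OR (b XOR c)
u3 = u2 XOR c = (d OR (b XOR c)) XOR c
u4 = u3 AND u2 = ((d OR (b XOR c)) XOR c) AND (d OR (b XOR c))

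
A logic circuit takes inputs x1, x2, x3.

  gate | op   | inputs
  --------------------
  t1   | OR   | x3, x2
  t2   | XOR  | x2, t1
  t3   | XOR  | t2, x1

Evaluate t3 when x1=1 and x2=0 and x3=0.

1

t1 = 0 OR 0 = 0
t2 = 0 XOR 0 = 0
t3 = 0 XOR 1 = 1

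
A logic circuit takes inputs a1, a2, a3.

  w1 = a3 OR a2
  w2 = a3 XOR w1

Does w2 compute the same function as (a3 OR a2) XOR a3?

w1 = a3 OR a2
w2 = a3 XOR w1 = a3 XOR (a3 OR a2)
At a1=0, a2=0, a3=0: circuit gives 0, formula gives 0.
At a1=0, a2=1, a3=0: circuit gives 1, formula gives 1.
Agrees on all 8 inputs.

Yes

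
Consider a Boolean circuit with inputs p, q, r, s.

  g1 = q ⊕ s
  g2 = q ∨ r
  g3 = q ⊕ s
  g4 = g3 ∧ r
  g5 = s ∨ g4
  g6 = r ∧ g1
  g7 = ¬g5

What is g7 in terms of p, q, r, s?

g3 = q ⊕ s
g4 = g3 ∧ r = (q ⊕ s) ∧ r
g5 = s ∨ g4 = s ∨ ((q ⊕ s) ∧ r)
g7 = ¬g5 = ¬(s ∨ ((q ⊕ s) ∧ r))

¬(s ∨ ((q ⊕ s) ∧ r))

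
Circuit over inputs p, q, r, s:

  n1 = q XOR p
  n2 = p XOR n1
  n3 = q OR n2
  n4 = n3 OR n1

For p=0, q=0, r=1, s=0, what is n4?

0

n1 = 0 XOR 0 = 0
n2 = 0 XOR 0 = 0
n3 = 0 OR 0 = 0
n4 = 0 OR 0 = 0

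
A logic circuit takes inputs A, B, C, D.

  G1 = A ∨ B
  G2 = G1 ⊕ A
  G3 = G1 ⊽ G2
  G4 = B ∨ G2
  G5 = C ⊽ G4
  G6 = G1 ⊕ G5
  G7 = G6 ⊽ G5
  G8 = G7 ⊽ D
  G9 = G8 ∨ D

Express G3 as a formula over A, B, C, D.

G1 = A ∨ B
G2 = G1 ⊕ A = (A ∨ B) ⊕ A
G3 = G1 ⊽ G2 = (A ∨ B) ⊽ ((A ∨ B) ⊕ A)

(A ∨ B) ⊽ ((A ∨ B) ⊕ A)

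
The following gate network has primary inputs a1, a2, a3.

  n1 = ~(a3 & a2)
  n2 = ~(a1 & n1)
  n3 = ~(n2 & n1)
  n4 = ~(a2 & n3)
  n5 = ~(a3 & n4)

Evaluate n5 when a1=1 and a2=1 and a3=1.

1

n1 = ~(1 & 1) = 0
n2 = ~(1 & 0) = 1
n3 = ~(1 & 0) = 1
n4 = ~(1 & 1) = 0
n5 = ~(1 & 0) = 1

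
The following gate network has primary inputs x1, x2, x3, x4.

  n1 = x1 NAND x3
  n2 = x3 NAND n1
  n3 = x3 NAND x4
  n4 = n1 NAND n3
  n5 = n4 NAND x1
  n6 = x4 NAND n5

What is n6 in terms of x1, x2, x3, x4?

x4 NAND (((x1 NAND x3) NAND (x3 NAND x4)) NAND x1)

n1 = x1 NAND x3
n3 = x3 NAND x4
n4 = n1 NAND n3 = (x1 NAND x3) NAND (x3 NAND x4)
n5 = n4 NAND x1 = ((x1 NAND x3) NAND (x3 NAND x4)) NAND x1
n6 = x4 NAND n5 = x4 NAND (((x1 NAND x3) NAND (x3 NAND x4)) NAND x1)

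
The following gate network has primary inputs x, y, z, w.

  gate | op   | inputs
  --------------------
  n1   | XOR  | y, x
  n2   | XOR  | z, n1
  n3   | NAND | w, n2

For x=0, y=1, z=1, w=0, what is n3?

1

n1 = 1 XOR 0 = 1
n2 = 1 XOR 1 = 0
n3 = 0 NAND 0 = 1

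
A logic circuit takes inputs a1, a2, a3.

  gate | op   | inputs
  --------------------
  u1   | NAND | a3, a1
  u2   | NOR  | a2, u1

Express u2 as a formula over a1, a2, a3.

a2 NOR (a3 NAND a1)

u1 = a3 NAND a1
u2 = a2 NOR u1 = a2 NOR (a3 NAND a1)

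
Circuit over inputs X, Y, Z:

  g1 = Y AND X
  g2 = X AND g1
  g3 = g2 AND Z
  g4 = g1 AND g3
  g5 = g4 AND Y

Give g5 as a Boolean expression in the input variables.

((Y AND X) AND ((X AND (Y AND X)) AND Z)) AND Y

g1 = Y AND X
g2 = X AND g1 = X AND (Y AND X)
g3 = g2 AND Z = (X AND (Y AND X)) AND Z
g4 = g1 AND g3 = (Y AND X) AND ((X AND (Y AND X)) AND Z)
g5 = g4 AND Y = ((Y AND X) AND ((X AND (Y AND X)) AND Z)) AND Y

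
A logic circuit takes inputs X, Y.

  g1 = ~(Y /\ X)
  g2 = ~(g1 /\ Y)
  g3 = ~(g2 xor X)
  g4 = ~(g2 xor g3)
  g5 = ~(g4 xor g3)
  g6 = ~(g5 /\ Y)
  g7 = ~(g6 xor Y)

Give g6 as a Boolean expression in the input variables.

g1 = ~(Y /\ X)
g2 = ~(g1 /\ Y) = ~((~(Y /\ X)) /\ Y)
g3 = ~(g2 xor X) = ~((~((~(Y /\ X)) /\ Y)) xor X)
g4 = ~(g2 xor g3) = ~((~((~(Y /\ X)) /\ Y)) xor (~((~((~(Y /\ X)) /\ Y)) xor X)))
g5 = ~(g4 xor g3) = ~((~((~((~(Y /\ X)) /\ Y)) xor (~((~((~(Y /\ X)) /\ Y)) xor X)))) xor (~((~((~(Y /\ X)) /\ Y)) xor X)))
g6 = ~(g5 /\ Y) = ~((~((~((~((~(Y /\ X)) /\ Y)) xor (~((~((~(Y /\ X)) /\ Y)) xor X)))) xor (~((~((~(Y /\ X)) /\ Y)) xor X)))) /\ Y)

~((~((~((~((~(Y /\ X)) /\ Y)) xor (~((~((~(Y /\ X)) /\ Y)) xor X)))) xor (~((~((~(Y /\ X)) /\ Y)) xor X)))) /\ Y)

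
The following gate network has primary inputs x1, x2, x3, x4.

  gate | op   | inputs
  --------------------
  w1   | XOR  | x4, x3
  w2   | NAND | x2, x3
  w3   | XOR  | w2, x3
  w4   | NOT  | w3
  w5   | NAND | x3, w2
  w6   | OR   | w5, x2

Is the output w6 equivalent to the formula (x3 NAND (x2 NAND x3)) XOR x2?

w2 = x2 NAND x3
w5 = x3 NAND w2 = x3 NAND (x2 NAND x3)
w6 = w5 OR x2 = (x3 NAND (x2 NAND x3)) OR x2
At x1=0, x2=1, x3=0, x4=0: circuit gives 1, formula gives 0.

No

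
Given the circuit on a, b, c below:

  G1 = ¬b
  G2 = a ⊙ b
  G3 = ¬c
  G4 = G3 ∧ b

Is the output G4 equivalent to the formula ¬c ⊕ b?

G3 = ¬c
G4 = G3 ∧ b = ¬c ∧ b
At a=0, b=0, c=0: circuit gives 0, formula gives 1.

No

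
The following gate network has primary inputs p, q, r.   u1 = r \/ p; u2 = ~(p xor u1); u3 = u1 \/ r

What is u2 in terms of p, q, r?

u1 = r \/ p
u2 = ~(p xor u1) = ~(p xor (r \/ p))

~(p xor (r \/ p))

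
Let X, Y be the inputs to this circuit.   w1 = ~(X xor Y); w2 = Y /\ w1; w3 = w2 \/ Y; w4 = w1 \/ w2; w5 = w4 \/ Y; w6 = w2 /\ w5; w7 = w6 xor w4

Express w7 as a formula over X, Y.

((Y /\ (~(X xor Y))) /\ (((~(X xor Y)) \/ (Y /\ (~(X xor Y)))) \/ Y)) xor ((~(X xor Y)) \/ (Y /\ (~(X xor Y))))

w1 = ~(X xor Y)
w2 = Y /\ w1 = Y /\ (~(X xor Y))
w4 = w1 \/ w2 = (~(X xor Y)) \/ (Y /\ (~(X xor Y)))
w5 = w4 \/ Y = ((~(X xor Y)) \/ (Y /\ (~(X xor Y)))) \/ Y
w6 = w2 /\ w5 = (Y /\ (~(X xor Y))) /\ (((~(X xor Y)) \/ (Y /\ (~(X xor Y)))) \/ Y)
w7 = w6 xor w4 = ((Y /\ (~(X xor Y))) /\ (((~(X xor Y)) \/ (Y /\ (~(X xor Y)))) \/ Y)) xor ((~(X xor Y)) \/ (Y /\ (~(X xor Y))))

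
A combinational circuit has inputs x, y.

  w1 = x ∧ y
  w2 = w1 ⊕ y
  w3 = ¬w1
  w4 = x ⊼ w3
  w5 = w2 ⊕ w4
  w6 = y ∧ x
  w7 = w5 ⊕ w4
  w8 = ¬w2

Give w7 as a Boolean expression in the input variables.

(((x ∧ y) ⊕ y) ⊕ (x ⊼ ¬(x ∧ y))) ⊕ (x ⊼ ¬(x ∧ y))

w1 = x ∧ y
w2 = w1 ⊕ y = (x ∧ y) ⊕ y
w3 = ¬w1 = ¬(x ∧ y)
w4 = x ⊼ w3 = x ⊼ ¬(x ∧ y)
w5 = w2 ⊕ w4 = ((x ∧ y) ⊕ y) ⊕ (x ⊼ ¬(x ∧ y))
w7 = w5 ⊕ w4 = (((x ∧ y) ⊕ y) ⊕ (x ⊼ ¬(x ∧ y))) ⊕ (x ⊼ ¬(x ∧ y))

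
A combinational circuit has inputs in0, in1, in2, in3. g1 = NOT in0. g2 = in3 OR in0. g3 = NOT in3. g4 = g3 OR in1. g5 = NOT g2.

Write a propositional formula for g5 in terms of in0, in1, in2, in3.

NOT (in3 OR in0)

g2 = in3 OR in0
g5 = NOT g2 = NOT (in3 OR in0)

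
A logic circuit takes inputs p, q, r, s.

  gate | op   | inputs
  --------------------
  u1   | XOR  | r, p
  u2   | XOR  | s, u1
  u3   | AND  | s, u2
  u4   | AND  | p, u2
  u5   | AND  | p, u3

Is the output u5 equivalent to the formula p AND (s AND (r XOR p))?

No

u1 = r XOR p
u2 = s XOR u1 = s XOR (r XOR p)
u3 = s AND u2 = s AND (s XOR (r XOR p))
u5 = p AND u3 = p AND (s AND (s XOR (r XOR p)))
At p=1, q=0, r=0, s=1: circuit gives 0, formula gives 1.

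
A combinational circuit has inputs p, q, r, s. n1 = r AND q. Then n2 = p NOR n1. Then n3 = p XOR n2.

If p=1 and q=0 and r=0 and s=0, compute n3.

1

n1 = 0 AND 0 = 0
n2 = 1 NOR 0 = 0
n3 = 1 XOR 0 = 1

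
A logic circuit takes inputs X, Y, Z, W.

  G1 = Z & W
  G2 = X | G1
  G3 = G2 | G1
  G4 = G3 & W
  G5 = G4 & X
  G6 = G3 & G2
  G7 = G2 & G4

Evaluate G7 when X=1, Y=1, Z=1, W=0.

0

G1 = 1 & 0 = 0
G2 = 1 | 0 = 1
G3 = 1 | 0 = 1
G4 = 1 & 0 = 0
G7 = 1 & 0 = 0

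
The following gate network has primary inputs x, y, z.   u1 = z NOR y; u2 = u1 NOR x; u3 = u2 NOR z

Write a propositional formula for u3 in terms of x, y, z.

u1 = z NOR y
u2 = u1 NOR x = (z NOR y) NOR x
u3 = u2 NOR z = ((z NOR y) NOR x) NOR z

((z NOR y) NOR x) NOR z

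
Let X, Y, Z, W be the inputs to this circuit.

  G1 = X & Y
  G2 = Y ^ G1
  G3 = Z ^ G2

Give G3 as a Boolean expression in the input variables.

G1 = X & Y
G2 = Y ^ G1 = Y ^ (X & Y)
G3 = Z ^ G2 = Z ^ (Y ^ (X & Y))

Z ^ (Y ^ (X & Y))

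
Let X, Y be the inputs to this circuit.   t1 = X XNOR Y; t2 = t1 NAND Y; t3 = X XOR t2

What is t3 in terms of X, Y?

t1 = X XNOR Y
t2 = t1 NAND Y = (X XNOR Y) NAND Y
t3 = X XOR t2 = X XOR ((X XNOR Y) NAND Y)

X XOR ((X XNOR Y) NAND Y)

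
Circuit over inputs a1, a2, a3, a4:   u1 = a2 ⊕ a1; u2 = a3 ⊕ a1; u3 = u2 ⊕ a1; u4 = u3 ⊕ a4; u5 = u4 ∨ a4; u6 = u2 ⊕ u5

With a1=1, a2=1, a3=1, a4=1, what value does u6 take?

1

u2 = 1 ⊕ 1 = 0
u3 = 0 ⊕ 1 = 1
u4 = 1 ⊕ 1 = 0
u5 = 0 ∨ 1 = 1
u6 = 0 ⊕ 1 = 1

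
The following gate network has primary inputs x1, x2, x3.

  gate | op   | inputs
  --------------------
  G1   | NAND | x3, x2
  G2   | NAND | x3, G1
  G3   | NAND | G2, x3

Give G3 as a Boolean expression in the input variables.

(x3 NAND (x3 NAND x2)) NAND x3

G1 = x3 NAND x2
G2 = x3 NAND G1 = x3 NAND (x3 NAND x2)
G3 = G2 NAND x3 = (x3 NAND (x3 NAND x2)) NAND x3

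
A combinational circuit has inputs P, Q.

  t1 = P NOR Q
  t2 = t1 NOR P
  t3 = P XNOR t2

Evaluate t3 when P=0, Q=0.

1

t1 = 0 NOR 0 = 1
t2 = 1 NOR 0 = 0
t3 = 0 XNOR 0 = 1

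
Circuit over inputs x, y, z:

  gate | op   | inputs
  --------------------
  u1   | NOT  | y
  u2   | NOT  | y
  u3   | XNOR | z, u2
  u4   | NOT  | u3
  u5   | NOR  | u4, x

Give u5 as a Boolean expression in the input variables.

u2 = NOT y
u3 = z XNOR u2 = z XNOR NOT y
u4 = NOT u3 = NOT (z XNOR NOT y)
u5 = u4 NOR x = NOT (z XNOR NOT y) NOR x

NOT (z XNOR NOT y) NOR x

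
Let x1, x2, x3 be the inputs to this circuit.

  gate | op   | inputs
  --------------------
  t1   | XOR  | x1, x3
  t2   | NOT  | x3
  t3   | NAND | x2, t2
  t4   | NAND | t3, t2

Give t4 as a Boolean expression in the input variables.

t2 = NOT x3
t3 = x2 NAND t2 = x2 NAND NOT x3
t4 = t3 NAND t2 = (x2 NAND NOT x3) NAND NOT x3

(x2 NAND NOT x3) NAND NOT x3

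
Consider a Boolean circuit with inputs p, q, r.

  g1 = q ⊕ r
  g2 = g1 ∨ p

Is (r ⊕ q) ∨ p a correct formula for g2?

Yes

g1 = q ⊕ r
g2 = g1 ∨ p = (q ⊕ r) ∨ p
At p=0, q=0, r=0: circuit gives 0, formula gives 0.
At p=0, q=0, r=1: circuit gives 1, formula gives 1.
Agrees on all 8 inputs.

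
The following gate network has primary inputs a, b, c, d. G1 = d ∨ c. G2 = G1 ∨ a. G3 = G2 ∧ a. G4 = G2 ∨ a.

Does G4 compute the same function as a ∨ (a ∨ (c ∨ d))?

G1 = d ∨ c
G2 = G1 ∨ a = (d ∨ c) ∨ a
G4 = G2 ∨ a = ((d ∨ c) ∨ a) ∨ a
At a=0, b=0, c=0, d=0: circuit gives 0, formula gives 0.
At a=0, b=0, c=0, d=1: circuit gives 1, formula gives 1.
Agrees on all 16 inputs.

Yes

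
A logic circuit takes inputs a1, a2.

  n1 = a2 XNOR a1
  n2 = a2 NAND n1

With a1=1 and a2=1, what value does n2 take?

n1 = 1 XNOR 1 = 1
n2 = 1 NAND 1 = 0

0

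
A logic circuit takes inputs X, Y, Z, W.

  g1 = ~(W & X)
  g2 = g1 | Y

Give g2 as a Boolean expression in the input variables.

(~(W & X)) | Y

g1 = ~(W & X)
g2 = g1 | Y = (~(W & X)) | Y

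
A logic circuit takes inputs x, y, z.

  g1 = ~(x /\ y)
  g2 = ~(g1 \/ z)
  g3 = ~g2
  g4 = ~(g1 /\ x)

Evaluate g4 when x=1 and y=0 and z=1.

g1 = ~(1 /\ 0) = 1
g4 = ~(1 /\ 1) = 0

0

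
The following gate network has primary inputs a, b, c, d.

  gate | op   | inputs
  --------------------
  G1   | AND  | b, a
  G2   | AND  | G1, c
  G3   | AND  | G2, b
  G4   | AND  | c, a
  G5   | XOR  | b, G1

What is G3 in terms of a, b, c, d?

((b AND a) AND c) AND b

G1 = b AND a
G2 = G1 AND c = (b AND a) AND c
G3 = G2 AND b = ((b AND a) AND c) AND b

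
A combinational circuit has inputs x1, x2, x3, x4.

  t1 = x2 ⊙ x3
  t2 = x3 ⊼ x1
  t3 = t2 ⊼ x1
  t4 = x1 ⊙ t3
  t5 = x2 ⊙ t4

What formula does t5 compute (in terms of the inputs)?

t2 = x3 ⊼ x1
t3 = t2 ⊼ x1 = (x3 ⊼ x1) ⊼ x1
t4 = x1 ⊙ t3 = x1 ⊙ ((x3 ⊼ x1) ⊼ x1)
t5 = x2 ⊙ t4 = x2 ⊙ (x1 ⊙ ((x3 ⊼ x1) ⊼ x1))

x2 ⊙ (x1 ⊙ ((x3 ⊼ x1) ⊼ x1))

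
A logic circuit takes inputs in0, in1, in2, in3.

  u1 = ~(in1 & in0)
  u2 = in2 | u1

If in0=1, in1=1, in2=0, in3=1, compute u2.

0

u1 = ~(1 & 1) = 0
u2 = 0 | 0 = 0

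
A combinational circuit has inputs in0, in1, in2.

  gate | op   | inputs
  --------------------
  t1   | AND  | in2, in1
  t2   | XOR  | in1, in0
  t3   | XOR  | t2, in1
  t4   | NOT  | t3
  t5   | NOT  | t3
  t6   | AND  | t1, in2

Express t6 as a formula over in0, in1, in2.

t1 = in2 AND in1
t6 = t1 AND in2 = (in2 AND in1) AND in2

(in2 AND in1) AND in2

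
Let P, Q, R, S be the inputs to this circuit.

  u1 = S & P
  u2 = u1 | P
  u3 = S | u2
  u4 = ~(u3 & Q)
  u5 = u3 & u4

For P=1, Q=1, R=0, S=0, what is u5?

u1 = 0 & 1 = 0
u2 = 0 | 1 = 1
u3 = 0 | 1 = 1
u4 = ~(1 & 1) = 0
u5 = 1 & 0 = 0

0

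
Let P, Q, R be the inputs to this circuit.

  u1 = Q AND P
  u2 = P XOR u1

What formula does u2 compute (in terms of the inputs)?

u1 = Q AND P
u2 = P XOR u1 = P XOR (Q AND P)

P XOR (Q AND P)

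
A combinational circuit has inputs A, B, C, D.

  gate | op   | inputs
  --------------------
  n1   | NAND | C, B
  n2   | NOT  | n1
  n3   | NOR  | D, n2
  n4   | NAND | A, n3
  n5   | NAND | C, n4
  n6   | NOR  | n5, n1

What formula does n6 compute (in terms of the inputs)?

(C NAND (A NAND (D NOR NOT (C NAND B)))) NOR (C NAND B)

n1 = C NAND B
n2 = NOT n1 = NOT (C NAND B)
n3 = D NOR n2 = D NOR NOT (C NAND B)
n4 = A NAND n3 = A NAND (D NOR NOT (C NAND B))
n5 = C NAND n4 = C NAND (A NAND (D NOR NOT (C NAND B)))
n6 = n5 NOR n1 = (C NAND (A NAND (D NOR NOT (C NAND B)))) NOR (C NAND B)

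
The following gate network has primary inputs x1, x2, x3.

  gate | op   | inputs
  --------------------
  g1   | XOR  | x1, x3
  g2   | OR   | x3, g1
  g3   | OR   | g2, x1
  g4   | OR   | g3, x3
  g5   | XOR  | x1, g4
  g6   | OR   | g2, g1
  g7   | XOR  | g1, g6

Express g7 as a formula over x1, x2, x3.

(x1 XOR x3) XOR ((x3 OR (x1 XOR x3)) OR (x1 XOR x3))

g1 = x1 XOR x3
g2 = x3 OR g1 = x3 OR (x1 XOR x3)
g6 = g2 OR g1 = (x3 OR (x1 XOR x3)) OR (x1 XOR x3)
g7 = g1 XOR g6 = (x1 XOR x3) XOR ((x3 OR (x1 XOR x3)) OR (x1 XOR x3))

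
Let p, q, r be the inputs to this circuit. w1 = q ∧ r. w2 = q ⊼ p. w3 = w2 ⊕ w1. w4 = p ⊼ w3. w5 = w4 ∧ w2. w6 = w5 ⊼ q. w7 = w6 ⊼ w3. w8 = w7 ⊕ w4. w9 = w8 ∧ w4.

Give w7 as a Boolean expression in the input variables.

w1 = q ∧ r
w2 = q ⊼ p
w3 = w2 ⊕ w1 = (q ⊼ p) ⊕ (q ∧ r)
w4 = p ⊼ w3 = p ⊼ ((q ⊼ p) ⊕ (q ∧ r))
w5 = w4 ∧ w2 = (p ⊼ ((q ⊼ p) ⊕ (q ∧ r))) ∧ (q ⊼ p)
w6 = w5 ⊼ q = ((p ⊼ ((q ⊼ p) ⊕ (q ∧ r))) ∧ (q ⊼ p)) ⊼ q
w7 = w6 ⊼ w3 = (((p ⊼ ((q ⊼ p) ⊕ (q ∧ r))) ∧ (q ⊼ p)) ⊼ q) ⊼ ((q ⊼ p) ⊕ (q ∧ r))

(((p ⊼ ((q ⊼ p) ⊕ (q ∧ r))) ∧ (q ⊼ p)) ⊼ q) ⊼ ((q ⊼ p) ⊕ (q ∧ r))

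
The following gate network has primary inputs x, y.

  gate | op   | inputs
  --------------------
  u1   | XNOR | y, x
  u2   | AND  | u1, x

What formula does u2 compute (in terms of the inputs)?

u1 = y XNOR x
u2 = u1 AND x = (y XNOR x) AND x

(y XNOR x) AND x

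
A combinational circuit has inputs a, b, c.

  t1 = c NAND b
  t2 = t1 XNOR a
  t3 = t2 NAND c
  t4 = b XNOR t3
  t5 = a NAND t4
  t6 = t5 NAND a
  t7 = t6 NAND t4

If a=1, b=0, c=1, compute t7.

t1 = 1 NAND 0 = 1
t2 = 1 XNOR 1 = 1
t3 = 1 NAND 1 = 0
t4 = 0 XNOR 0 = 1
t5 = 1 NAND 1 = 0
t6 = 0 NAND 1 = 1
t7 = 1 NAND 1 = 0

0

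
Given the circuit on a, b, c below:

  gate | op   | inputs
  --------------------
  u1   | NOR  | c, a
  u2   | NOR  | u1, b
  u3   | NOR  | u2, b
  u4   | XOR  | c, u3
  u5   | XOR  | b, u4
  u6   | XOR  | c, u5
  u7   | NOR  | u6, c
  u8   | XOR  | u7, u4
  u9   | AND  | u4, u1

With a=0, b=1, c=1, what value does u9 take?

u1 = 1 NOR 0 = 0
u2 = 0 NOR 1 = 0
u3 = 0 NOR 1 = 0
u4 = 1 XOR 0 = 1
u9 = 1 AND 0 = 0

0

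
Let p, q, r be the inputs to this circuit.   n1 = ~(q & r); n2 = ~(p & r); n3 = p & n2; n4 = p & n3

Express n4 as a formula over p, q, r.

p & (p & (~(p & r)))

n2 = ~(p & r)
n3 = p & n2 = p & (~(p & r))
n4 = p & n3 = p & (p & (~(p & r)))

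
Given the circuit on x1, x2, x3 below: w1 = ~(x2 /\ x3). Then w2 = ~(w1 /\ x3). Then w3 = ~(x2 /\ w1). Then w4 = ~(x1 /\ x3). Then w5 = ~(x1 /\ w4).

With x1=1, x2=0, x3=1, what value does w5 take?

1

w4 = ~(1 /\ 1) = 0
w5 = ~(1 /\ 0) = 1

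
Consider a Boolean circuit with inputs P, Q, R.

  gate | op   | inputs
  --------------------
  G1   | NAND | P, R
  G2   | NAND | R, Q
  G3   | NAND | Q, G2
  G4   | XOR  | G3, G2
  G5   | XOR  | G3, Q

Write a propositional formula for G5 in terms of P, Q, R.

G2 = R NAND Q
G3 = Q NAND G2 = Q NAND (R NAND Q)
G5 = G3 XOR Q = (Q NAND (R NAND Q)) XOR Q

(Q NAND (R NAND Q)) XOR Q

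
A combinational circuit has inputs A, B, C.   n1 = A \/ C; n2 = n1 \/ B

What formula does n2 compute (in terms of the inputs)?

n1 = A \/ C
n2 = n1 \/ B = (A \/ C) \/ B

(A \/ C) \/ B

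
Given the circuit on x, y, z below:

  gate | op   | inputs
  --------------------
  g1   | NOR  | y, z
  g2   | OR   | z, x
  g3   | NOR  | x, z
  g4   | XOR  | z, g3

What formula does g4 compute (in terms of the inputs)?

g3 = x NOR z
g4 = z XOR g3 = z XOR (x NOR z)

z XOR (x NOR z)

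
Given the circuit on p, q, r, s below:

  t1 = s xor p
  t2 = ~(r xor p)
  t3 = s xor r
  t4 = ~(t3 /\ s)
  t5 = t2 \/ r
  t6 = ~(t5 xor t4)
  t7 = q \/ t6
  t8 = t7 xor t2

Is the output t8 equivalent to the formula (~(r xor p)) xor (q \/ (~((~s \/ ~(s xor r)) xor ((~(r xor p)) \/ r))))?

t2 = ~(r xor p)
t3 = s xor r
t4 = ~(t3 /\ s) = ~((s xor r) /\ s)
t5 = t2 \/ r = (~(r xor p)) \/ r
t6 = ~(t5 xor t4) = ~(((~(r xor p)) \/ r) xor (~((s xor r) /\ s)))
t7 = q \/ t6 = q \/ (~(((~(r xor p)) \/ r) xor (~((s xor r) /\ s))))
t8 = t7 xor t2 = (q \/ (~(((~(r xor p)) \/ r) xor (~((s xor r) /\ s))))) xor (~(r xor p))
At p=0, q=0, r=0, s=0: circuit gives 0, formula gives 0.
At p=0, q=0, r=0, s=1: circuit gives 1, formula gives 1.
Agrees on all 16 inputs.

Yes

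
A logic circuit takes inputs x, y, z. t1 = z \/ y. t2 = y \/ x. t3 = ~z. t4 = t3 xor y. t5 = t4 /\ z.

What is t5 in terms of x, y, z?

(~z xor y) /\ z

t3 = ~z
t4 = t3 xor y = ~z xor y
t5 = t4 /\ z = (~z xor y) /\ z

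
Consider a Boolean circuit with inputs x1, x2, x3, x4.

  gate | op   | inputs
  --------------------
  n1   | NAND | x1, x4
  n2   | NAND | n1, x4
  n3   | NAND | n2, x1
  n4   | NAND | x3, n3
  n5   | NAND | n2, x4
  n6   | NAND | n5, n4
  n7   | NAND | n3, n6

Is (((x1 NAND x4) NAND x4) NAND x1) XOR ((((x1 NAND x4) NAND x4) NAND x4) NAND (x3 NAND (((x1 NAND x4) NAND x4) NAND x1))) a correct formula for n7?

No

n1 = x1 NAND x4
n2 = n1 NAND x4 = (x1 NAND x4) NAND x4
n3 = n2 NAND x1 = ((x1 NAND x4) NAND x4) NAND x1
n4 = x3 NAND n3 = x3 NAND (((x1 NAND x4) NAND x4) NAND x1)
n5 = n2 NAND x4 = ((x1 NAND x4) NAND x4) NAND x4
n6 = n5 NAND n4 = (((x1 NAND x4) NAND x4) NAND x4) NAND (x3 NAND (((x1 NAND x4) NAND x4) NAND x1))
n7 = n3 NAND n6 = (((x1 NAND x4) NAND x4) NAND x1) NAND ((((x1 NAND x4) NAND x4) NAND x4) NAND (x3 NAND (((x1 NAND x4) NAND x4) NAND x1)))
At x1=1, x2=0, x3=0, x4=0: circuit gives 1, formula gives 0.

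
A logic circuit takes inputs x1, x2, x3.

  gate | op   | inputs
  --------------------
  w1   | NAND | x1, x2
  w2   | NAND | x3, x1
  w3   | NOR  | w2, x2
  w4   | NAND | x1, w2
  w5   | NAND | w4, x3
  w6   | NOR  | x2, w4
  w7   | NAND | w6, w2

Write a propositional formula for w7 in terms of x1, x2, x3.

(x2 NOR (x1 NAND (x3 NAND x1))) NAND (x3 NAND x1)

w2 = x3 NAND x1
w4 = x1 NAND w2 = x1 NAND (x3 NAND x1)
w6 = x2 NOR w4 = x2 NOR (x1 NAND (x3 NAND x1))
w7 = w6 NAND w2 = (x2 NOR (x1 NAND (x3 NAND x1))) NAND (x3 NAND x1)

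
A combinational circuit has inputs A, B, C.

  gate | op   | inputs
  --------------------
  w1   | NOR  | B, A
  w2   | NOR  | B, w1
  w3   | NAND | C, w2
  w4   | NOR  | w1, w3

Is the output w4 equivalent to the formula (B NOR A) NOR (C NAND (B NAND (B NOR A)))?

No

w1 = B NOR A
w2 = B NOR w1 = B NOR (B NOR A)
w3 = C NAND w2 = C NAND (B NOR (B NOR A))
w4 = w1 NOR w3 = (B NOR A) NOR (C NAND (B NOR (B NOR A)))
At A=0, B=1, C=1: circuit gives 0, formula gives 1.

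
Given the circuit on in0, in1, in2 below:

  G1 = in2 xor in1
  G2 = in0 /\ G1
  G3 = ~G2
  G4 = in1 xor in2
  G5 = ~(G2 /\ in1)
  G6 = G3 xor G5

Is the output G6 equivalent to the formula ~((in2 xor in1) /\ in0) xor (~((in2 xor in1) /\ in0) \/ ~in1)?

G1 = in2 xor in1
G2 = in0 /\ G1 = in0 /\ (in2 xor in1)
G3 = ~G2 = ~(in0 /\ (in2 xor in1))
G5 = ~(G2 /\ in1) = ~((in0 /\ (in2 xor in1)) /\ in1)
G6 = G3 xor G5 = ~(in0 /\ (in2 xor in1)) xor (~((in0 /\ (in2 xor in1)) /\ in1))
At in0=0, in1=0, in2=0: circuit gives 0, formula gives 0.
At in0=1, in1=0, in2=1: circuit gives 1, formula gives 1.
Agrees on all 8 inputs.

Yes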